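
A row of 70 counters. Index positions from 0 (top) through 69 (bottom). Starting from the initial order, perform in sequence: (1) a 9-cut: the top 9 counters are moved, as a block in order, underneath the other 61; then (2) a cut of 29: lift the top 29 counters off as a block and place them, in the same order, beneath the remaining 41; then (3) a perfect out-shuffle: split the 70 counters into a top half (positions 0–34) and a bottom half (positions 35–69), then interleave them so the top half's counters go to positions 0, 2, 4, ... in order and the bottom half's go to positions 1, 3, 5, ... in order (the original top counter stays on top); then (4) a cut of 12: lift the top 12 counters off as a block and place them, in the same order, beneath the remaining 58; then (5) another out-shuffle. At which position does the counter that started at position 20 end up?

46

Track the counter from position 20 forward through each operation:
  after op 1 (cut 9): 20 → 11
  after op 2 (cut 29): 11 → 52
  after op 3 (out-shuffle): 52 → 35
  after op 4 (cut 12): 35 → 23
  after op 5 (out-shuffle): 23 → 46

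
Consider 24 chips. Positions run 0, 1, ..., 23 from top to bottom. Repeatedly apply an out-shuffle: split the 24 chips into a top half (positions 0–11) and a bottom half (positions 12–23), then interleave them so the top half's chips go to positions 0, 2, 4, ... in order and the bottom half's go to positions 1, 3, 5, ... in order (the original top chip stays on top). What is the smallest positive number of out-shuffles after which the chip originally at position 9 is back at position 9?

Follow position 9 under repeated out-shuffles:
9 → 18 → 13 → 3 → 6 → 12 → 1 → 2 → 4 → 8 → 16 → 9
It first returns after 11 out-shuffles.

11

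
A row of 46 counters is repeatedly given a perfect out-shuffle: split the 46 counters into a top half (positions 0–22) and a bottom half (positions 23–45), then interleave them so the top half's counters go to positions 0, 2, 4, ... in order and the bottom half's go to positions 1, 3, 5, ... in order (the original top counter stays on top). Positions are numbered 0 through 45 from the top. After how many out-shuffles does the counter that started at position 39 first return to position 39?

Follow position 39 under repeated out-shuffles:
39 → 33 → 21 → 42 → 39
It first returns after 4 out-shuffles.

4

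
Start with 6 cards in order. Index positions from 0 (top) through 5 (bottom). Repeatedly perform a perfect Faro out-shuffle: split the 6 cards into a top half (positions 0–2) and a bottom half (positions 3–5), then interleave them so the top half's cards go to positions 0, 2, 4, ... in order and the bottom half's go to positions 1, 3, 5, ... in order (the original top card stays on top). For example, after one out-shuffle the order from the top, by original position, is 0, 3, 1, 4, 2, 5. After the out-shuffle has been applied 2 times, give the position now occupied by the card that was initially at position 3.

Track the card's position through each out-shuffle:
3 → 1 → 2

2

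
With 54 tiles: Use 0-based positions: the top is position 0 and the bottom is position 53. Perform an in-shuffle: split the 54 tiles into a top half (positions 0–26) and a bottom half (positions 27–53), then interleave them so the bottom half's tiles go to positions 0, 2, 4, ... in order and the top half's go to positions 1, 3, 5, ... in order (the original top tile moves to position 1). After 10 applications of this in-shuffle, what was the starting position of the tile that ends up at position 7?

Work backwards from position 7, undoing one in-shuffle at a time:
7 ← 3 ← 1 ← 0 ← 27 ← 13 ← 6 ← 30 ← 42 ← 48 ← 51
So the tile now at position 7 started at position 51.

51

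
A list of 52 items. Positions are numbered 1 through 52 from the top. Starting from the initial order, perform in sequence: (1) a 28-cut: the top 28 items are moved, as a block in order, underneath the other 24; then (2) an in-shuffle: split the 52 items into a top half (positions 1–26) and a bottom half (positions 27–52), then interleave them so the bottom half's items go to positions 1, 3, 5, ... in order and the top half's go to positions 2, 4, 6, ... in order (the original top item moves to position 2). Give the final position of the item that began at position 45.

34

Track the item from position 45 forward through each operation:
  after op 1 (cut 28): 45 → 17
  after op 2 (in-shuffle): 17 → 34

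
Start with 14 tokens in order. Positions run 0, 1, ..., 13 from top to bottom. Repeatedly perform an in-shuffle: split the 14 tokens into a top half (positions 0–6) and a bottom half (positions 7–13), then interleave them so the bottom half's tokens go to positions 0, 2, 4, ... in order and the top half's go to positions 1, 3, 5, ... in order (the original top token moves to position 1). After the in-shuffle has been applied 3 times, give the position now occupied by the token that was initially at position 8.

11

Track the token's position through each in-shuffle:
8 → 2 → 5 → 11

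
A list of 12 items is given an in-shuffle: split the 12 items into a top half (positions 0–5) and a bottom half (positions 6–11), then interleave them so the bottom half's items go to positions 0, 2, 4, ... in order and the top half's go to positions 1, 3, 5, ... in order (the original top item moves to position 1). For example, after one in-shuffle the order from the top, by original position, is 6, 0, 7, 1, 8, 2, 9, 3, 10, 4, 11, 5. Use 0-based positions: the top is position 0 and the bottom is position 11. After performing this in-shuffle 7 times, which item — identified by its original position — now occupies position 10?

Work backwards from position 10, undoing one in-shuffle at a time:
10 ← 11 ← 5 ← 2 ← 7 ← 3 ← 1 ← 0
So the item now at position 10 started at position 0.

0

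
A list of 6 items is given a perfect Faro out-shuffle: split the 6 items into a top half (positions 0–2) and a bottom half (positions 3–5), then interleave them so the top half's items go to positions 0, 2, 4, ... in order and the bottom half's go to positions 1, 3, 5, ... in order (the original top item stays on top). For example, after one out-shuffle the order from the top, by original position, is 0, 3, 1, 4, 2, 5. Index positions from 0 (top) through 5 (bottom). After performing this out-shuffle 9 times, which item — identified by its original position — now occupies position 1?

Work backwards from position 1, undoing one out-shuffle at a time:
1 ← 3 ← 4 ← 2 ← 1 ← 3 ← 4 ← 2 ← 1 ← 3
So the item now at position 1 started at position 3.

3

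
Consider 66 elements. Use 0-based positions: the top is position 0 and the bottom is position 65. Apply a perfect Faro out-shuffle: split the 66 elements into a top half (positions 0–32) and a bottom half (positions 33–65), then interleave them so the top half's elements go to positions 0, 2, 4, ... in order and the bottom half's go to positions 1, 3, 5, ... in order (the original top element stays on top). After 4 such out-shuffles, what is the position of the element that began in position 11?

Track the element's position through each out-shuffle:
11 → 22 → 44 → 23 → 46

46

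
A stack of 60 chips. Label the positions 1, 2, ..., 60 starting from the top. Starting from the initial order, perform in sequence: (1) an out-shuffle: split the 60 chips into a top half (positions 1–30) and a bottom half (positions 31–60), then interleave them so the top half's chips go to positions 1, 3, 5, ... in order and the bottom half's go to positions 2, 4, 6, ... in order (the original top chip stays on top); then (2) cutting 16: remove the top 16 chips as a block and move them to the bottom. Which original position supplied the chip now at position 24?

50

Undo the operations in reverse order, starting from position 24:
  undo op 2 (cut 16): 24 ← 40
  undo op 1 (out-shuffle, from bottom half): 40 ← 50
So the chip at position 24 came from original position 50.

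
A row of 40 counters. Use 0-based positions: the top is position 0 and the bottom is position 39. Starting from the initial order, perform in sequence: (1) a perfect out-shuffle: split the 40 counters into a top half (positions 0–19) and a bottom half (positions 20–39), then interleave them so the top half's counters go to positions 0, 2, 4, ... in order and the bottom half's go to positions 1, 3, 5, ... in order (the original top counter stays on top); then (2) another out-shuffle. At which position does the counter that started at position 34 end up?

19

Track the counter from position 34 forward through each operation:
  after op 1 (out-shuffle): 34 → 29
  after op 2 (out-shuffle): 29 → 19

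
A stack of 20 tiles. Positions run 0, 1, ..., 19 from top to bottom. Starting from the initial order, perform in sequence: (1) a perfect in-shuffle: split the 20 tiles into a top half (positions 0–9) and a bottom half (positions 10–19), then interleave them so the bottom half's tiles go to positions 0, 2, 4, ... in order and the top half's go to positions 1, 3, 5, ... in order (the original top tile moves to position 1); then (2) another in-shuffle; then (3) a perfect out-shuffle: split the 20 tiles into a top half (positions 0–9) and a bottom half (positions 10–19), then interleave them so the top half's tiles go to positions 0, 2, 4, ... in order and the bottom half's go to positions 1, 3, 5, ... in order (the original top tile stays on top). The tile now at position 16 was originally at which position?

Undo the operations in reverse order, starting from position 16:
  undo op 3 (out-shuffle, from top half): 16 ← 8
  undo op 2 (in-shuffle, from bottom half): 8 ← 14
  undo op 1 (in-shuffle, from bottom half): 14 ← 17
So the tile at position 16 came from original position 17.

17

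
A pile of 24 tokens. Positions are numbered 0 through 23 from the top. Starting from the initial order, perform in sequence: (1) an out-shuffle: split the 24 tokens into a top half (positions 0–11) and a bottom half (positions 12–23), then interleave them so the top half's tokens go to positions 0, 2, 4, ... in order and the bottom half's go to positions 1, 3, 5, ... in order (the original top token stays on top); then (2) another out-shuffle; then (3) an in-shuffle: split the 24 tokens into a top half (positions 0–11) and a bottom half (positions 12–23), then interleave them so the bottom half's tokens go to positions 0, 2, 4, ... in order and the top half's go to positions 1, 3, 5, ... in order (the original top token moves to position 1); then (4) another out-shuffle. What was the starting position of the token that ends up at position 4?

Undo the operations in reverse order, starting from position 4:
  undo op 4 (out-shuffle, from top half): 4 ← 2
  undo op 3 (in-shuffle, from bottom half): 2 ← 13
  undo op 2 (out-shuffle, from bottom half): 13 ← 18
  undo op 1 (out-shuffle, from top half): 18 ← 9
So the token at position 4 came from original position 9.

9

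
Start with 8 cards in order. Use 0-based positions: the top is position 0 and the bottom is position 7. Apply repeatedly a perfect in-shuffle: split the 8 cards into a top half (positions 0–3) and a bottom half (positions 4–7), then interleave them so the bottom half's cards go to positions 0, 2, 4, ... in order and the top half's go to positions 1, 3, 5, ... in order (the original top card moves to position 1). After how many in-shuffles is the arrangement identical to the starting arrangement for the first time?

The in-shuffle permutes the 8 positions with cycle lengths [2, 6].
Every card is home exactly when every cycle has completed a whole number of laps, i.e. after lcm(2, 6) = 6 in-shuffles.

6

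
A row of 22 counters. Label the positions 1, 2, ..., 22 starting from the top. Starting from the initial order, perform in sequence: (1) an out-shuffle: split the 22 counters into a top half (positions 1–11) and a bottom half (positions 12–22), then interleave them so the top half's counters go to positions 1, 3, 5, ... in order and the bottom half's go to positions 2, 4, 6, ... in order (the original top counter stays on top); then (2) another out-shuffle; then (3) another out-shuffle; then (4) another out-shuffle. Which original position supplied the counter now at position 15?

Undo the operations in reverse order, starting from position 15:
  undo op 4 (out-shuffle, from top half): 15 ← 8
  undo op 3 (out-shuffle, from bottom half): 8 ← 15
  undo op 2 (out-shuffle, from top half): 15 ← 8
  undo op 1 (out-shuffle, from bottom half): 8 ← 15
So the counter at position 15 came from original position 15.

15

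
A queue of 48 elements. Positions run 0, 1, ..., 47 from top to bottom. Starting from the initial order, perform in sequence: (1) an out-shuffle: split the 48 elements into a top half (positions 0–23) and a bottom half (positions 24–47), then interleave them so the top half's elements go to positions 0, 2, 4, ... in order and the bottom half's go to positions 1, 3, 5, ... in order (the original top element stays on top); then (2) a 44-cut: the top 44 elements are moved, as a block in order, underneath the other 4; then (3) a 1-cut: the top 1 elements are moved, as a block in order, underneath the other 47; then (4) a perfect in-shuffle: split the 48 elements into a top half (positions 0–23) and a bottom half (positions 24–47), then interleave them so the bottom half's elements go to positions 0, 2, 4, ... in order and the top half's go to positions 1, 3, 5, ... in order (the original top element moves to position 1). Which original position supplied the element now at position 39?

Undo the operations in reverse order, starting from position 39:
  undo op 4 (in-shuffle, from top half): 39 ← 19
  undo op 3 (cut 1): 19 ← 20
  undo op 2 (cut 44): 20 ← 16
  undo op 1 (out-shuffle, from top half): 16 ← 8
So the element at position 39 came from original position 8.

8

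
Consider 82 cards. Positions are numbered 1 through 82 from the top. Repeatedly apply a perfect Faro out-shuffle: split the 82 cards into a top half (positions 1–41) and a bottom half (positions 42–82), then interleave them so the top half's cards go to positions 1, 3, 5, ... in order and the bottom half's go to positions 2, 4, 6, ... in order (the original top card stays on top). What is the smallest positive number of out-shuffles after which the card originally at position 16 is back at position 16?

18

Follow position 16 under repeated out-shuffles:
16 → 31 → 61 → 40 → 79 → 76 → 70 → 58 → 34 → 67 → 52 → 22 → 43 → 4 → 7 → 13 → 25 → 49 → 16
It first returns after 18 out-shuffles.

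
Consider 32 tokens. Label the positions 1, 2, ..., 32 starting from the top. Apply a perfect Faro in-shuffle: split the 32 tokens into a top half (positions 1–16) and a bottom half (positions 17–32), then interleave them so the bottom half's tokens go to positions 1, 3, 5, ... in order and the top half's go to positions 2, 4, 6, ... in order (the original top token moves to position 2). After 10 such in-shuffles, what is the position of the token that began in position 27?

Track the token's position through each in-shuffle:
27 → 21 → 9 → 18 → 3 → 6 → 12 → 24 → 15 → 30 → 27

27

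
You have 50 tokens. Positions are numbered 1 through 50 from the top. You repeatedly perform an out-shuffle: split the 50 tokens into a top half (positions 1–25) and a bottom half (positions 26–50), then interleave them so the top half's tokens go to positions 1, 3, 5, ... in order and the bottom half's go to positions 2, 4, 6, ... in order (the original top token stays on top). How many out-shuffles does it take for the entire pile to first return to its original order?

The out-shuffle permutes the 50 positions with cycle lengths [1, 1, 3, 3, 21, 21].
Every token is home exactly when every cycle has completed a whole number of laps, i.e. after lcm(1, 3, 21) = 21 out-shuffles.

21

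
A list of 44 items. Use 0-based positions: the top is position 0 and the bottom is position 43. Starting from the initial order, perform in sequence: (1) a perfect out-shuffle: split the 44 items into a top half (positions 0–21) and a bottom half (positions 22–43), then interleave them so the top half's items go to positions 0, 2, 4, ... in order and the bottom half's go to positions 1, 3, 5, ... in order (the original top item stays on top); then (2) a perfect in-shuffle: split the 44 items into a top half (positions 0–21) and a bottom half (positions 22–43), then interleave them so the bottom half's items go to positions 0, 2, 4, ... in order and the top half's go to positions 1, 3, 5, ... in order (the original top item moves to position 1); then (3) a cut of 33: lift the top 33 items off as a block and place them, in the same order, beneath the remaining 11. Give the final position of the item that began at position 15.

Track the item from position 15 forward through each operation:
  after op 1 (out-shuffle): 15 → 30
  after op 2 (in-shuffle): 30 → 16
  after op 3 (cut 33): 16 → 27

27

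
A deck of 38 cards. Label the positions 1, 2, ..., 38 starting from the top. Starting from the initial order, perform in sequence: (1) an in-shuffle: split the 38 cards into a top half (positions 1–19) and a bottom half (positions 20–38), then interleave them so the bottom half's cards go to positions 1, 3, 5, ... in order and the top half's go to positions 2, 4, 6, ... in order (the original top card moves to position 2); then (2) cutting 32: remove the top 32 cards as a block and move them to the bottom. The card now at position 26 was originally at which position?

10

Undo the operations in reverse order, starting from position 26:
  undo op 2 (cut 32): 26 ← 20
  undo op 1 (in-shuffle, from top half): 20 ← 10
So the card at position 26 came from original position 10.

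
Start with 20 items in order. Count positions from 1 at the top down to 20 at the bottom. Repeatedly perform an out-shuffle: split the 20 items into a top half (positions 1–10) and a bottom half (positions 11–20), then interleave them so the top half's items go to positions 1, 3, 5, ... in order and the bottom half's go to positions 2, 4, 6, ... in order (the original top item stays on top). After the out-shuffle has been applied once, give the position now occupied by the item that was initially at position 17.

14

Track the item's position through each out-shuffle:
17 → 14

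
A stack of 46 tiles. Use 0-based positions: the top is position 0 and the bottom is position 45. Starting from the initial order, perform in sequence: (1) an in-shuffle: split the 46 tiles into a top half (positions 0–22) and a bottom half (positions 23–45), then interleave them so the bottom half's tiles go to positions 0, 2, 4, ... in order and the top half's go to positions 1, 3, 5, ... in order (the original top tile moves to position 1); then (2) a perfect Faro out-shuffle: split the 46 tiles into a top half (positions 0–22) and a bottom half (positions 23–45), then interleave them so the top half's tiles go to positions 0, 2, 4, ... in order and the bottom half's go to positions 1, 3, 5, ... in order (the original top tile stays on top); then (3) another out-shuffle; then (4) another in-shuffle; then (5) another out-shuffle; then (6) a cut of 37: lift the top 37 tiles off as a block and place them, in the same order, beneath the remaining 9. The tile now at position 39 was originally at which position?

Undo the operations in reverse order, starting from position 39:
  undo op 6 (cut 37): 39 ← 30
  undo op 5 (out-shuffle, from top half): 30 ← 15
  undo op 4 (in-shuffle, from top half): 15 ← 7
  undo op 3 (out-shuffle, from bottom half): 7 ← 26
  undo op 2 (out-shuffle, from top half): 26 ← 13
  undo op 1 (in-shuffle, from top half): 13 ← 6
So the tile at position 39 came from original position 6.

6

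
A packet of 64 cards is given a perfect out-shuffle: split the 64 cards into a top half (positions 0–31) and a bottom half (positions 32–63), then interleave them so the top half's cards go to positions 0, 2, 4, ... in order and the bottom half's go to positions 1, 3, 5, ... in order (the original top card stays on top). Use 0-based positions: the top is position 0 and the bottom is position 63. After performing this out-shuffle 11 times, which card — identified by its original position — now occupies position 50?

Work backwards from position 50, undoing one out-shuffle at a time:
50 ← 25 ← 44 ← 22 ← 11 ← 37 ← 50 ← 25 ← 44 ← 22 ← 11 ← 37
So the card now at position 50 started at position 37.

37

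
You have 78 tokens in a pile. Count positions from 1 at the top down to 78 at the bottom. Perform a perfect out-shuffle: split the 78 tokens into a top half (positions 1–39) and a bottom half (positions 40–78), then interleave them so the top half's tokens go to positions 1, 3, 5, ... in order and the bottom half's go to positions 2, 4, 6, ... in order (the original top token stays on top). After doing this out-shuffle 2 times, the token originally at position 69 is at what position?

Track the token's position through each out-shuffle:
69 → 60 → 42

42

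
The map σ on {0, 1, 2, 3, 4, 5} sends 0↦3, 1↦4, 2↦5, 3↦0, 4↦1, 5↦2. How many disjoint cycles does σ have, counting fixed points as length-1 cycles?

3

Cycle decomposition: (0 3) (1 4) (2 5).
3 cycles.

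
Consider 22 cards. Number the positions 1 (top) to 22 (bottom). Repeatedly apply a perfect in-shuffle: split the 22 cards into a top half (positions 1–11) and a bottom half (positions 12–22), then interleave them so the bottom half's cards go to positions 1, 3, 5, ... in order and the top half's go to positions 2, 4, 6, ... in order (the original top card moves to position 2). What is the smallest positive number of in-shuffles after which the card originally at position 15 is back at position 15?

Follow position 15 under repeated in-shuffles:
15 → 7 → 14 → 5 → 10 → 20 → 17 → 11 → 22 → 21 → 19 → 15
It first returns after 11 in-shuffles.

11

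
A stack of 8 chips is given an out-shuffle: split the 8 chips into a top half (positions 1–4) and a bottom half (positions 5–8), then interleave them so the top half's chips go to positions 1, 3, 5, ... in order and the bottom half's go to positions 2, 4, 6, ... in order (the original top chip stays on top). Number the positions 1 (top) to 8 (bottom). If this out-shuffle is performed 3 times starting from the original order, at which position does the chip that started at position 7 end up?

Track the chip's position through each out-shuffle:
7 → 6 → 4 → 7

7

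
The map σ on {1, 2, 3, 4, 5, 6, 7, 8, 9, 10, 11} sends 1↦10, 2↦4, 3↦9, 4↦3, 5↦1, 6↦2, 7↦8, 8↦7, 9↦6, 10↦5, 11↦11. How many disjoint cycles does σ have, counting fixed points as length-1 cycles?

Cycle decomposition: (1 10 5) (2 4 3 9 6) (7 8) (11).
4 cycles.

4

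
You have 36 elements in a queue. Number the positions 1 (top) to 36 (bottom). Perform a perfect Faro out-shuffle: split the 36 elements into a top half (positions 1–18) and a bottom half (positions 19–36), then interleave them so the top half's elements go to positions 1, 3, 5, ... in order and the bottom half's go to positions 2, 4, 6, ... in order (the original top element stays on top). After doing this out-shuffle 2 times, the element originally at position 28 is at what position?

Track the element's position through each out-shuffle:
28 → 20 → 4

4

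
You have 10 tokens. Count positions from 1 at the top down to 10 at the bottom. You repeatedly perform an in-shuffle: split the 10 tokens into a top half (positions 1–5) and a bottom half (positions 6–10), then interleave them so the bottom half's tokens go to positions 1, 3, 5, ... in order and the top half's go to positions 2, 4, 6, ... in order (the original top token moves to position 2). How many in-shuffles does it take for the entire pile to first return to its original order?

10

The in-shuffle permutes the 10 positions with cycle lengths [10].
Every token is home exactly when every cycle has completed a whole number of laps, i.e. after lcm(10) = 10 in-shuffles.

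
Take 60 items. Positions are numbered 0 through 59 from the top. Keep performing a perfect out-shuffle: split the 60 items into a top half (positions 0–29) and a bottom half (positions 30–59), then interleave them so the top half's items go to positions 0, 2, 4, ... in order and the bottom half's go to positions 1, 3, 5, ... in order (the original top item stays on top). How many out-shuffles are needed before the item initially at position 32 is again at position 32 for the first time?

58

Follow position 32 under repeated out-shuffles:
32 → 5 → 10 → 20 → 40 → 21 → 42 → 25 → ... → 32 (length 58)
It first returns after 58 out-shuffles.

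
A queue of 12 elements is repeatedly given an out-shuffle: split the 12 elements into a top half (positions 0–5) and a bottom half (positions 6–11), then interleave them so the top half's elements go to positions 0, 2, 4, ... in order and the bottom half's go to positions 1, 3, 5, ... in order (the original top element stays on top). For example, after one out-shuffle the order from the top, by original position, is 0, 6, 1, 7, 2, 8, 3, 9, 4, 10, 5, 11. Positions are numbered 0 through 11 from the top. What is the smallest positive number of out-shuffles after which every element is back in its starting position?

The out-shuffle permutes the 12 positions with cycle lengths [1, 1, 10].
Every element is home exactly when every cycle has completed a whole number of laps, i.e. after lcm(1, 10) = 10 out-shuffles.

10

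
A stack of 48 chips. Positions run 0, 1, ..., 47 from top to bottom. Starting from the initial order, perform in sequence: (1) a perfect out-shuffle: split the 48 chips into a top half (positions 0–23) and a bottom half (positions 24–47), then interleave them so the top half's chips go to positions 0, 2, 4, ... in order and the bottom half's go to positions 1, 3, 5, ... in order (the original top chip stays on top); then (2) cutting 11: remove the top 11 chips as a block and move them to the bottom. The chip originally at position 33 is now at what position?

8

Track the chip from position 33 forward through each operation:
  after op 1 (out-shuffle): 33 → 19
  after op 2 (cut 11): 19 → 8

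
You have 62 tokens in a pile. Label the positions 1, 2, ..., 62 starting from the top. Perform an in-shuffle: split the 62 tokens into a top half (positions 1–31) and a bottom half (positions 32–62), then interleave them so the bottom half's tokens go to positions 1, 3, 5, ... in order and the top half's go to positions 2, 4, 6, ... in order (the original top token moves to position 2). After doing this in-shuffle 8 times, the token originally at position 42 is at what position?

Track the token's position through each in-shuffle:
42 → 21 → 42 → 21 → 42 → 21 → 42 → 21 → 42

42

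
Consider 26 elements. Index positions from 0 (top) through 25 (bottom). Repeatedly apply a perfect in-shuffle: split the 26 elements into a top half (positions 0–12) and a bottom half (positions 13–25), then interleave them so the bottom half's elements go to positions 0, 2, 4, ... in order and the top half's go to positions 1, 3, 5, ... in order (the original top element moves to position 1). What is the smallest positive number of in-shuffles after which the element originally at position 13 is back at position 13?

18

Follow position 13 under repeated in-shuffles:
13 → 0 → 1 → 3 → 7 → 15 → 4 → 9 → 19 → 12 → 25 → 24 → 22 → 18 → 10 → 21 → 16 → 6 → 13
It first returns after 18 in-shuffles.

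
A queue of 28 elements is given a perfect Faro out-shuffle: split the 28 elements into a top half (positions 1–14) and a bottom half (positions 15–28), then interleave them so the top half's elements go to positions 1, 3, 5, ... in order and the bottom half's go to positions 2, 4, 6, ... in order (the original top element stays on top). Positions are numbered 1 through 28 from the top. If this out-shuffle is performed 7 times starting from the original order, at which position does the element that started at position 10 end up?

Track the element's position through each out-shuffle:
10 → 19 → 10 → 19 → 10 → 19 → 10 → 19

19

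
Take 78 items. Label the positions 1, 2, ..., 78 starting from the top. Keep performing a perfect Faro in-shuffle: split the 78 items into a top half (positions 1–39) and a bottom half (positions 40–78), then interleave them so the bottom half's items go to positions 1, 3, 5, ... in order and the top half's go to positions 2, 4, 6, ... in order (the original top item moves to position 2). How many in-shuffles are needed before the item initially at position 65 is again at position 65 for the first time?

39

Follow position 65 under repeated in-shuffles:
65 → 51 → 23 → 46 → 13 → 26 → 52 → 25 → ... → 65 (length 39)
It first returns after 39 in-shuffles.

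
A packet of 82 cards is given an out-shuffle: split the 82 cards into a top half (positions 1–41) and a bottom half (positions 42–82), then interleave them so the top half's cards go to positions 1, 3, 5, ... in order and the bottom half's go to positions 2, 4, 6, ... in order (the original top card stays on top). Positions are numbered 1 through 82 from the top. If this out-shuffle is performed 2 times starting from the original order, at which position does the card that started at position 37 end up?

Track the card's position through each out-shuffle:
37 → 73 → 64

64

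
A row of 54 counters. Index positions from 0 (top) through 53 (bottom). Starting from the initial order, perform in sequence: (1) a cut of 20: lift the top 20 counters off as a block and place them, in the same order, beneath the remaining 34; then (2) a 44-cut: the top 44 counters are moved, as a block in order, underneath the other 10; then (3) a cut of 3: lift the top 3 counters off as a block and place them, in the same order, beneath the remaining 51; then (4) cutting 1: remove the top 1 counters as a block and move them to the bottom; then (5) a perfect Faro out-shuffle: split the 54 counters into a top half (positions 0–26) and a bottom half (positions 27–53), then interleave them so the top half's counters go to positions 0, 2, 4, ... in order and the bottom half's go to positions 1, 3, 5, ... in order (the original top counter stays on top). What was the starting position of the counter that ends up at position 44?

36

Undo the operations in reverse order, starting from position 44:
  undo op 5 (out-shuffle, from top half): 44 ← 22
  undo op 4 (cut 1): 22 ← 23
  undo op 3 (cut 3): 23 ← 26
  undo op 2 (cut 44): 26 ← 16
  undo op 1 (cut 20): 16 ← 36
So the counter at position 44 came from original position 36.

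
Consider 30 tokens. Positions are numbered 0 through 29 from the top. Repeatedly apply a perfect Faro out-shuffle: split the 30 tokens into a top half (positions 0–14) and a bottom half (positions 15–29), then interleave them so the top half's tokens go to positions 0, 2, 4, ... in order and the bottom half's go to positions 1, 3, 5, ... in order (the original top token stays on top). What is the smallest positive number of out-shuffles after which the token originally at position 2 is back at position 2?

28

Follow position 2 under repeated out-shuffles:
2 → 4 → 8 → 16 → 3 → 6 → 12 → 24 → ... → 2 (length 28)
It first returns after 28 out-shuffles.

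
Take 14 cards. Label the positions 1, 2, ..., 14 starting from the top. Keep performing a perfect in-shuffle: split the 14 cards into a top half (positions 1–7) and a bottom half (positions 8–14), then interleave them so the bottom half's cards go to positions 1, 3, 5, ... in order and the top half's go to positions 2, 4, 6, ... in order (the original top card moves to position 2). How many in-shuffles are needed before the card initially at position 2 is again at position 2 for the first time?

Follow position 2 under repeated in-shuffles:
2 → 4 → 8 → 1 → 2
It first returns after 4 in-shuffles.

4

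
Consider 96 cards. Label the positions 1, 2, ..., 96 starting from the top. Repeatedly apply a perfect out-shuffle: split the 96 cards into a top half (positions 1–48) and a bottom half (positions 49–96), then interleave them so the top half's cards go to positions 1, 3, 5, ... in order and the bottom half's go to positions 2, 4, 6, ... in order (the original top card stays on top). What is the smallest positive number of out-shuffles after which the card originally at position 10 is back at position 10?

Follow position 10 under repeated out-shuffles:
10 → 19 → 37 → 73 → 50 → 4 → 7 → 13 → ... → 10 (length 36)
It first returns after 36 out-shuffles.

36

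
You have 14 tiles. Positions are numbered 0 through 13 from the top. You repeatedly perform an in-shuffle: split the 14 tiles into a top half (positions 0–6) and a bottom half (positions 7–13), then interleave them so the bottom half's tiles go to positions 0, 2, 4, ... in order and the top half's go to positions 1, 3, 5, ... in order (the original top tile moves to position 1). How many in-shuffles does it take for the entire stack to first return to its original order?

The in-shuffle permutes the 14 positions with cycle lengths [2, 4, 4, 4].
Every tile is home exactly when every cycle has completed a whole number of laps, i.e. after lcm(2, 4) = 4 in-shuffles.

4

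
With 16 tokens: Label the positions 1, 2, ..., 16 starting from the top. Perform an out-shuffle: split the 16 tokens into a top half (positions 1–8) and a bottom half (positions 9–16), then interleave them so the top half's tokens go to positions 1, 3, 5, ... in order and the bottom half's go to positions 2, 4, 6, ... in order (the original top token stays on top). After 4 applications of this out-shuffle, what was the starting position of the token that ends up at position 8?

Work backwards from position 8, undoing one out-shuffle at a time:
8 ← 12 ← 14 ← 15 ← 8
So the token now at position 8 started at position 8.

8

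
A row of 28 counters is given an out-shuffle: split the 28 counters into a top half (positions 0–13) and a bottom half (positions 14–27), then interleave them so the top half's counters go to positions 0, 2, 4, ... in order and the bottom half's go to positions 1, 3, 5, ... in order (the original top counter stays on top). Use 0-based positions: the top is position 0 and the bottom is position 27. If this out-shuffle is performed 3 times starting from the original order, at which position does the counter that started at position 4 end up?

Track the counter's position through each out-shuffle:
4 → 8 → 16 → 5

5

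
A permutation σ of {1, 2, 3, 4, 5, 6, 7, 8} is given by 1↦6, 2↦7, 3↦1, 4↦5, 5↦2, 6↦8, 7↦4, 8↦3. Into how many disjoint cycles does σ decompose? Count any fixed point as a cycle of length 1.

Cycle decomposition: (1 6 8 3) (2 7 4 5).
2 cycles.

2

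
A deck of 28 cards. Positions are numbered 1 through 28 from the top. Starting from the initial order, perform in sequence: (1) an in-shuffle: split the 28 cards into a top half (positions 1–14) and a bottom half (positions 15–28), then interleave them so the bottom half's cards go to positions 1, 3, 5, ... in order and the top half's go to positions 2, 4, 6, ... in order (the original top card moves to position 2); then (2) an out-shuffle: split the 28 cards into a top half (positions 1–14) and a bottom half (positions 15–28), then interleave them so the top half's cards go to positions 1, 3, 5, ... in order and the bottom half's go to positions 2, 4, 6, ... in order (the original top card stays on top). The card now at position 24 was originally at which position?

13

Undo the operations in reverse order, starting from position 24:
  undo op 2 (out-shuffle, from bottom half): 24 ← 26
  undo op 1 (in-shuffle, from top half): 26 ← 13
So the card at position 24 came from original position 13.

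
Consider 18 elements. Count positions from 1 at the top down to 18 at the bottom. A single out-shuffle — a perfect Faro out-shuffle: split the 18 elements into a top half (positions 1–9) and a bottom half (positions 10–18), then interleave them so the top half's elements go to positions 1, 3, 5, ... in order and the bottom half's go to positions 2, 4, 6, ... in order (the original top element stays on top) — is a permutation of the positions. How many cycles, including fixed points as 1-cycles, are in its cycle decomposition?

Trace each unvisited position around until it returns:
(1) (2 3 5 9 17 16 14 10) (4 7 13 8 15 12 6 11) (18)
4 cycles in total.

4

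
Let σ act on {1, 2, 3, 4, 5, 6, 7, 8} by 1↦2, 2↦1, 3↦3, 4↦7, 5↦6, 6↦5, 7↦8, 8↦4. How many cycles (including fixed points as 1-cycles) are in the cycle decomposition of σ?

4

Cycle decomposition: (1 2) (3) (4 7 8) (5 6).
4 cycles.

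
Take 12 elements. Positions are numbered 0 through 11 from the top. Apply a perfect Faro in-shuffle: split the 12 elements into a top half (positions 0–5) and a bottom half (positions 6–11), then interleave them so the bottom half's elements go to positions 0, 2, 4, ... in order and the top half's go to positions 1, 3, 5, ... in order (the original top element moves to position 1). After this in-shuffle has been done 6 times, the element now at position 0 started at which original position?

Work backwards from position 0, undoing one in-shuffle at a time:
0 ← 6 ← 9 ← 4 ← 8 ← 10 ← 11
So the element now at position 0 started at position 11.

11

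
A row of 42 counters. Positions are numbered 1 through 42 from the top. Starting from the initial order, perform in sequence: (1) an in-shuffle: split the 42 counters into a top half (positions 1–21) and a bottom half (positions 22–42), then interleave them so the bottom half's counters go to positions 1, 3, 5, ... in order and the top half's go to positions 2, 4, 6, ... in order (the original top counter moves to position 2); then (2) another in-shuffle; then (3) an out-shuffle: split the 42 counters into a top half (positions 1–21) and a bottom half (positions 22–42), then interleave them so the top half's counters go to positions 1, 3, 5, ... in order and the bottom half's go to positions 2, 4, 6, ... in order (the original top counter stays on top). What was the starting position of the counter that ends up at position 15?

Undo the operations in reverse order, starting from position 15:
  undo op 3 (out-shuffle, from top half): 15 ← 8
  undo op 2 (in-shuffle, from top half): 8 ← 4
  undo op 1 (in-shuffle, from top half): 4 ← 2
So the counter at position 15 came from original position 2.

2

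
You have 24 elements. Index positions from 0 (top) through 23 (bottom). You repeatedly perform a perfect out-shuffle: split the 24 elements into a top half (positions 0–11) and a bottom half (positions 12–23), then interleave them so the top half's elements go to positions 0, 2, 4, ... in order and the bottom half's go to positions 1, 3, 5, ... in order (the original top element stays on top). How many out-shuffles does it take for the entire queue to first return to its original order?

11

The out-shuffle permutes the 24 positions with cycle lengths [1, 1, 11, 11].
Every element is home exactly when every cycle has completed a whole number of laps, i.e. after lcm(1, 11) = 11 out-shuffles.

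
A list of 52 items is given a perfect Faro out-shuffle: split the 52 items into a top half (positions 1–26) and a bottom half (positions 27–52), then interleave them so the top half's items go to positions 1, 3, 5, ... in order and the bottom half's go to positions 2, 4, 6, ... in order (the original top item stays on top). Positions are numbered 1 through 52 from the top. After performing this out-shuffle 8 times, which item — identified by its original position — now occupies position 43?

Work backwards from position 43, undoing one out-shuffle at a time:
43 ← 22 ← 37 ← 19 ← 10 ← 31 ← 16 ← 34 ← 43
So the item now at position 43 started at position 43.

43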